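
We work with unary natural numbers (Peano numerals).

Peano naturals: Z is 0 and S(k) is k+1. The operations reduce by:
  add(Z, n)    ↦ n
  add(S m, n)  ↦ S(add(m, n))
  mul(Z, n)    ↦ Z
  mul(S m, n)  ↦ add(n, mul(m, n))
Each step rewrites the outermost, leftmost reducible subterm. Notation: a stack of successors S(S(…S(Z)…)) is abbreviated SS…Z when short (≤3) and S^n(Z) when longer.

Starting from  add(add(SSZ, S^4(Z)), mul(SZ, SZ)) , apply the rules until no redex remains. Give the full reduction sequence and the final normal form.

  start: add(add(SSZ, S^4(Z)), mul(SZ, SZ))
  [1] add(S(add(SZ, S^4(Z))), mul(SZ, SZ))
  [2] S(add(add(SZ, S^4(Z)), mul(SZ, SZ)))
  [3] S(add(S(add(Z, S^4(Z))), mul(SZ, SZ)))
  [4] S(S(add(add(Z, S^4(Z)), mul(SZ, SZ))))
  [5] S(S(add(S^4(Z), mul(SZ, SZ))))
  [6] S(S(S(add(SSSZ, mul(SZ, SZ)))))
  [7] S(S(S(S(add(SSZ, mul(SZ, SZ))))))
  [8] S(S(S(S(S(add(SZ, mul(SZ, SZ)))))))
  [9] S(S(S(S(S(S(add(Z, mul(SZ, SZ))))))))
  [10] S(S(S(S(S(S(mul(SZ, SZ)))))))
  [11] S(S(S(S(S(S(add(SZ, mul(Z, SZ))))))))
  [12] S(S(S(S(S(S(S(add(Z, mul(Z, SZ)))))))))
  [13] S(S(S(S(S(S(S(mul(Z, SZ))))))))
  [14] S^7(Z)

Answer: normal form = S^7(Z)  (in 14 steps)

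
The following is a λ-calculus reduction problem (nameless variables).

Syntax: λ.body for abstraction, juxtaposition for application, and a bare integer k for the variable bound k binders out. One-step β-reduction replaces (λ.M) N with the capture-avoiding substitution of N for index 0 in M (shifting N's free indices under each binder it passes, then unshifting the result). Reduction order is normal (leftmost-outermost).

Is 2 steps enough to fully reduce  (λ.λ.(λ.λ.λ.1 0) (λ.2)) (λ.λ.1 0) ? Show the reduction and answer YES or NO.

  start: (λ.λ.(λ.λ.λ.1 0) (λ.2)) (λ.λ.1 0)
  [1] λ.(λ.λ.λ.1 0) (λ.λ.λ.1 0)
  [2] λ.λ.λ.1 0

Answer: YES — reaches normal form λ.λ.λ.1 0 in 2 ≤ 2 steps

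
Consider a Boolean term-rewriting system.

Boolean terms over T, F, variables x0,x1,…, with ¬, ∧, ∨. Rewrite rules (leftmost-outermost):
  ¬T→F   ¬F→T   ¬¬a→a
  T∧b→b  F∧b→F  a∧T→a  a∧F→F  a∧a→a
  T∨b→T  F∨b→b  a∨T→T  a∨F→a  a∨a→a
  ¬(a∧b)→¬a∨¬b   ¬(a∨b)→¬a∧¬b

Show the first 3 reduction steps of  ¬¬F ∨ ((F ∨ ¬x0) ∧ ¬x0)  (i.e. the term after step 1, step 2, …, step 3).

Answer: after 3 steps: ¬x0 ∧ ¬x0

Working:
  start: ¬¬F ∨ ((F ∨ ¬x0) ∧ ¬x0)
  step 1: F ∨ ((F ∨ ¬x0) ∧ ¬x0)
  step 2: (F ∨ ¬x0) ∧ ¬x0
  step 3: ¬x0 ∧ ¬x0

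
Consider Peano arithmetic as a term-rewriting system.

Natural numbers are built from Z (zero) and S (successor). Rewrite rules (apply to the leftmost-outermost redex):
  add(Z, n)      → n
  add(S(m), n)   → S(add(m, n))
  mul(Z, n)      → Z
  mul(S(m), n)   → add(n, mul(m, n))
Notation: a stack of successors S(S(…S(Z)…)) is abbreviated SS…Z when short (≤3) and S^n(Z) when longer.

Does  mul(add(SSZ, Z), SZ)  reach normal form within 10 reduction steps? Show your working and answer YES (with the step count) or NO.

Answer: YES — reaches normal form SSZ in 10 ≤ 10 steps

Derivation:
  start: mul(add(SSZ, Z), SZ)
  [1] mul(S(add(SZ, Z)), SZ)
  [2] add(SZ, mul(add(SZ, Z), SZ))
  [3] S(add(Z, mul(add(SZ, Z), SZ)))
  [4] S(mul(add(SZ, Z), SZ))
  [5] S(mul(S(add(Z, Z)), SZ))
  [6] S(add(SZ, mul(add(Z, Z), SZ)))
  [7] S(S(add(Z, mul(add(Z, Z), SZ))))
  [8] S(S(mul(add(Z, Z), SZ)))
  [9] S(S(mul(Z, SZ)))
  [10] SSZ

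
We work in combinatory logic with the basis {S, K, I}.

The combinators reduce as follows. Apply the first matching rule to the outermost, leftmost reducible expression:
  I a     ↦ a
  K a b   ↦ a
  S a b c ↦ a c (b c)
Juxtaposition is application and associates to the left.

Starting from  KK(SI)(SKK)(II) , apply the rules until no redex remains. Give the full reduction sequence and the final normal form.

Answer: normal form = SKK  (in 2 steps)

Reduction:
  start: KK(SI)(SKK)(II)
  [1] K(SKK)(II)
  [2] SKK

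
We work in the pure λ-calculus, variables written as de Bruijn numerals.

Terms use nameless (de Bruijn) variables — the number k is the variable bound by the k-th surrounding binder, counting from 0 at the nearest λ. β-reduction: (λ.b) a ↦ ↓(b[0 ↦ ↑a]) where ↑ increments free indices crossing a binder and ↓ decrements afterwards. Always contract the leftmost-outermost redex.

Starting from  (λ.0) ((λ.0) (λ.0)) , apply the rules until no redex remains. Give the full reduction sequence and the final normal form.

  start: (λ.0) ((λ.0) (λ.0))
  step 1: (λ.0) (λ.0)
  step 2: λ.0

Answer: normal form = λ.0  (in 2 steps)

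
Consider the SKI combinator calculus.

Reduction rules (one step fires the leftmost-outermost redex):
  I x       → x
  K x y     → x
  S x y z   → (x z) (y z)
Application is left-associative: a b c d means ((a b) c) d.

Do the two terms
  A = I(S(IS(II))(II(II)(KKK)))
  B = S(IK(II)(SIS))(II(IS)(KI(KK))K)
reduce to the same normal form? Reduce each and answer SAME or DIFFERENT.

Answer: DIFFERENT — A ⇓ S(SI)K, B ⇓ SI(SIK)

Working:
Term A:
  start: I(S(IS(II))(II(II)(KKK)))
  [1] S(IS(II))(II(II)(KKK))
  [2] S(S(II))(II(II)(KKK))
  [3] S(SI)(II(II)(KKK))
  [4] S(SI)(I(II)(KKK))
  [5] S(SI)(II(KKK))
  [6] S(SI)(I(KKK))
  [7] S(SI)(KKK)
  [8] S(SI)K

Term B:
  start: S(IK(II)(SIS))(II(IS)(KI(KK))K)
  [1] S(K(II)(SIS))(II(IS)(KI(KK))K)
  [2] S(II)(II(IS)(KI(KK))K)
  [3] SI(II(IS)(KI(KK))K)
  [4] SI(I(IS)(KI(KK))K)
  [5] SI(IS(KI(KK))K)
  [6] SI(S(KI(KK))K)
  [7] SI(SIK)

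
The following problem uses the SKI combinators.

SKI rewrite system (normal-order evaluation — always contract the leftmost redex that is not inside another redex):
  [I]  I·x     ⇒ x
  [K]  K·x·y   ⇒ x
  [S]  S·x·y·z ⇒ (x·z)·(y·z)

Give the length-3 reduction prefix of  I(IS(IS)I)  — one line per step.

  start: I(IS(IS)I)
  step 1: IS(IS)I
  step 2: S(IS)I
  step 3: SSI

Answer: after 3 steps: SSI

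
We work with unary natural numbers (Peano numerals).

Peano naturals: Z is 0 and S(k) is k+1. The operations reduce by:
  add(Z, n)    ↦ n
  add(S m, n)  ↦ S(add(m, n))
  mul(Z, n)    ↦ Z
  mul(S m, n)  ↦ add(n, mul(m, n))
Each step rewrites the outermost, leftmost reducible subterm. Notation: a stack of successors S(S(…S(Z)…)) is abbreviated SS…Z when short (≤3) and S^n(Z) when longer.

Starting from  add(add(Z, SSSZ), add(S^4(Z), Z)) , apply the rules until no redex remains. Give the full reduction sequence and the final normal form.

Answer: normal form = S^7(Z)  (in 10 steps)

Working:
  start: add(add(Z, SSSZ), add(S^4(Z), Z))
  [1] add(SSSZ, add(S^4(Z), Z))
  [2] S(add(SSZ, add(S^4(Z), Z)))
  [3] S(S(add(SZ, add(S^4(Z), Z))))
  [4] S(S(S(add(Z, add(S^4(Z), Z)))))
  [5] S(S(S(add(S^4(Z), Z))))
  [6] S(S(S(S(add(SSSZ, Z)))))
  [7] S(S(S(S(S(add(SSZ, Z))))))
  [8] S(S(S(S(S(S(add(SZ, Z)))))))
  [9] S(S(S(S(S(S(S(add(Z, Z))))))))
  [10] S^7(Z)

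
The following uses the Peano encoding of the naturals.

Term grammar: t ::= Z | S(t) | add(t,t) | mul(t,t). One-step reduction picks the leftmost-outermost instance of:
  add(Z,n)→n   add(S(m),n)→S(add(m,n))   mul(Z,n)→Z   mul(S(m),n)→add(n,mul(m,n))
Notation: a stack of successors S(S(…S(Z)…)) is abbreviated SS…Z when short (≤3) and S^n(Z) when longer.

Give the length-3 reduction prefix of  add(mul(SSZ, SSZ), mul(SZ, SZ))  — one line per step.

  start: add(mul(SSZ, SSZ), mul(SZ, SZ))
  →1  add(add(SSZ, mul(SZ, SSZ)), mul(SZ, SZ))
  →2  add(S(add(SZ, mul(SZ, SSZ))), mul(SZ, SZ))
  →3  S(add(add(SZ, mul(SZ, SSZ)), mul(SZ, SZ)))

Answer: after 3 steps: S(add(add(SZ, mul(SZ, SSZ)), mul(SZ, SZ)))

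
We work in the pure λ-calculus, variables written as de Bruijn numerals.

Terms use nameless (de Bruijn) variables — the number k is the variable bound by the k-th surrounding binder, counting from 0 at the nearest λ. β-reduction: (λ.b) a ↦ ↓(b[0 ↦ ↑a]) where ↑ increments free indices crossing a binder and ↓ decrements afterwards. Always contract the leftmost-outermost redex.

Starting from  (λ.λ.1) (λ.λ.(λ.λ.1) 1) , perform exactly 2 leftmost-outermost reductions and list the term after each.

  start: (λ.λ.1) (λ.λ.(λ.λ.1) 1)
  →1  λ.λ.λ.(λ.λ.1) 1
  →2  λ.λ.λ.λ.2

Answer: after 2 steps: λ.λ.λ.λ.2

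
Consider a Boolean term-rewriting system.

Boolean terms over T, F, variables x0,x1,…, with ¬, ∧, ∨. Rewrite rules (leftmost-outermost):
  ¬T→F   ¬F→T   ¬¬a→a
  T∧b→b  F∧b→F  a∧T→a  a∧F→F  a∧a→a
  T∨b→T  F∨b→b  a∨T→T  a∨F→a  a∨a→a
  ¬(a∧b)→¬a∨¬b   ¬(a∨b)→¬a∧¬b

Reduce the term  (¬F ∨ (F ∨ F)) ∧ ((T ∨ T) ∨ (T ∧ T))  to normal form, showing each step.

  start: (¬F ∨ (F ∨ F)) ∧ ((T ∨ T) ∨ (T ∧ T))
  →1  (T ∨ (F ∨ F)) ∧ ((T ∨ T) ∨ (T ∧ T))
  →2  T ∧ ((T ∨ T) ∨ (T ∧ T))
  →3  (T ∨ T) ∨ (T ∧ T)
  →4  T ∨ (T ∧ T)
  →5  T

Answer: normal form = T  (in 5 steps)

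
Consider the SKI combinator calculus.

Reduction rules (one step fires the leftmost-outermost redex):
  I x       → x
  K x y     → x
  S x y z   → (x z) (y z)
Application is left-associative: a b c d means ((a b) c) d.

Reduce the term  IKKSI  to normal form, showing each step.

  start: IKKSI
  step 1: KKSI
  step 2: KI

Answer: normal form = KI  (in 2 steps)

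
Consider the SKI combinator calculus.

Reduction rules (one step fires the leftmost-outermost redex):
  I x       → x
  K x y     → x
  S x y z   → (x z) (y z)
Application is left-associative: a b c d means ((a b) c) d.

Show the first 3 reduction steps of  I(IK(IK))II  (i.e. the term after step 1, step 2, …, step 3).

Answer: after 3 steps: IKI

Reduction:
  start: I(IK(IK))II
  →1  IK(IK)II
  →2  K(IK)II
  →3  IKI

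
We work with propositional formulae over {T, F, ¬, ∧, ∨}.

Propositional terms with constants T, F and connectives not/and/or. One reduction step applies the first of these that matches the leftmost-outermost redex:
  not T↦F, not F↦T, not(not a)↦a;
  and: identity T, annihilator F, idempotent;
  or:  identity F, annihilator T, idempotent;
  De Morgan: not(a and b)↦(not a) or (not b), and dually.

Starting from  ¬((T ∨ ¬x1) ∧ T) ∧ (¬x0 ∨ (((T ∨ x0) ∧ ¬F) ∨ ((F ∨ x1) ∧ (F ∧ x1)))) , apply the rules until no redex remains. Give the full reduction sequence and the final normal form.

  start: ¬((T ∨ ¬x1) ∧ T) ∧ (¬x0 ∨ (((T ∨ x0) ∧ ¬F) ∨ ((F ∨ x1) ∧ (F ∧ x1))))
  [1] (¬(T ∨ ¬x1) ∨ ¬T) ∧ (¬x0 ∨ (((T ∨ x0) ∧ ¬F) ∨ ((F ∨ x1) ∧ (F ∧ x1))))
  [2] ((¬T ∧ ¬¬x1) ∨ ¬T) ∧ (¬x0 ∨ (((T ∨ x0) ∧ ¬F) ∨ ((F ∨ x1) ∧ (F ∧ x1))))
  [3] ((F ∧ ¬¬x1) ∨ ¬T) ∧ (¬x0 ∨ (((T ∨ x0) ∧ ¬F) ∨ ((F ∨ x1) ∧ (F ∧ x1))))
  [4] (F ∨ ¬T) ∧ (¬x0 ∨ (((T ∨ x0) ∧ ¬F) ∨ ((F ∨ x1) ∧ (F ∧ x1))))
  [5] ¬T ∧ (¬x0 ∨ (((T ∨ x0) ∧ ¬F) ∨ ((F ∨ x1) ∧ (F ∧ x1))))
  [6] F ∧ (¬x0 ∨ (((T ∨ x0) ∧ ¬F) ∨ ((F ∨ x1) ∧ (F ∧ x1))))
  [7] F

Answer: normal form = F  (in 7 steps)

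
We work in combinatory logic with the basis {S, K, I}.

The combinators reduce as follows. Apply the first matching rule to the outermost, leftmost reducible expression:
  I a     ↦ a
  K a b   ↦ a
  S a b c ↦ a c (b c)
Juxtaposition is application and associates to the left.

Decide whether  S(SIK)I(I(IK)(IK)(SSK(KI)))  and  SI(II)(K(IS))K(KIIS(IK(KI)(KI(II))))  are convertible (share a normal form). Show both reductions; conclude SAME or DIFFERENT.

Answer: DIFFERENT — A ⇓ KK, B ⇓ SK(S(KI))

Derivation:
Term A:
  start: S(SIK)I(I(IK)(IK)(SSK(KI)))
  step 1: SIK(I(IK)(IK)(SSK(KI)))(I(I(IK)(IK)(SSK(KI))))
  step 2: I(I(IK)(IK)(SSK(KI)))(K(I(IK)(IK)(SSK(KI))))(I(I(IK)(IK)(SSK(KI))))
  step 3: I(IK)(IK)(SSK(KI))(K(I(IK)(IK)(SSK(KI))))(I(I(IK)(IK)(SSK(KI))))
  step 4: IK(IK)(SSK(KI))(K(I(IK)(IK)(SSK(KI))))(I(I(IK)(IK)(SSK(KI))))
  step 5: K(IK)(SSK(KI))(K(I(IK)(IK)(SSK(KI))))(I(I(IK)(IK)(SSK(KI))))
  step 6: IK(K(I(IK)(IK)(SSK(KI))))(I(I(IK)(IK)(SSK(KI))))
  step 7: K(K(I(IK)(IK)(SSK(KI))))(I(I(IK)(IK)(SSK(KI))))
  step 8: K(I(IK)(IK)(SSK(KI)))
  step 9: K(IK(IK)(SSK(KI)))
  step 10: K(K(IK)(SSK(KI)))
  step 11: K(IK)
  step 12: KK

Term B:
  start: SI(II)(K(IS))K(KIIS(IK(KI)(KI(II))))
  step 1: I(K(IS))(II(K(IS)))K(KIIS(IK(KI)(KI(II))))
  step 2: K(IS)(II(K(IS)))K(KIIS(IK(KI)(KI(II))))
  step 3: ISK(KIIS(IK(KI)(KI(II))))
  step 4: SK(KIIS(IK(KI)(KI(II))))
  step 5: SK(IS(IK(KI)(KI(II))))
  step 6: SK(S(IK(KI)(KI(II))))
  step 7: SK(S(K(KI)(KI(II))))
  step 8: SK(S(KI))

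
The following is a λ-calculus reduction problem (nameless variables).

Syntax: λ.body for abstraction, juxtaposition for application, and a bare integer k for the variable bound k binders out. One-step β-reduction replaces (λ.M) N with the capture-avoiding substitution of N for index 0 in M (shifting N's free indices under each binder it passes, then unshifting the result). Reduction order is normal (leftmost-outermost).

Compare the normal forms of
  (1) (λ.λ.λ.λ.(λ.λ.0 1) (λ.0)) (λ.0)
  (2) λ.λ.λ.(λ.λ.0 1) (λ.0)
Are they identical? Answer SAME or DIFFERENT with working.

Term A:
  start: (λ.λ.λ.λ.(λ.λ.0 1) (λ.0)) (λ.0)
  →1  λ.λ.λ.(λ.λ.0 1) (λ.0)
  →2  λ.λ.λ.λ.0 (λ.0)

Term B:
  start: λ.λ.λ.(λ.λ.0 1) (λ.0)
  →1  λ.λ.λ.λ.0 (λ.0)

Answer: SAME — A ⇓ λ.λ.λ.λ.0 (λ.0), B ⇓ λ.λ.λ.λ.0 (λ.0)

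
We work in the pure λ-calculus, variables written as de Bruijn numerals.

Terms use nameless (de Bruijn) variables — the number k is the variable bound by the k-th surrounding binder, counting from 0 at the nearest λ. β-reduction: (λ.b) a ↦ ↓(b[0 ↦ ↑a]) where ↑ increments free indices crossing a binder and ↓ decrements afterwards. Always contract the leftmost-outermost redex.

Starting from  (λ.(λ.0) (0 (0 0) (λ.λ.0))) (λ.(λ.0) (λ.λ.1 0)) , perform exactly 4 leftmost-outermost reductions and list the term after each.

  start: (λ.(λ.0) (0 (0 0) (λ.λ.0))) (λ.(λ.0) (λ.λ.1 0))
  step 1: (λ.0) ((λ.(λ.0) (λ.λ.1 0)) ((λ.(λ.0) (λ.λ.1 0)) (λ.(λ.0) (λ.λ.1 0))) (λ.λ.0))
  step 2: (λ.(λ.0) (λ.λ.1 0)) ((λ.(λ.0) (λ.λ.1 0)) (λ.(λ.0) (λ.λ.1 0))) (λ.λ.0)
  step 3: (λ.0) (λ.λ.1 0) (λ.λ.0)
  step 4: (λ.λ.1 0) (λ.λ.0)

Answer: after 4 steps: (λ.λ.1 0) (λ.λ.0)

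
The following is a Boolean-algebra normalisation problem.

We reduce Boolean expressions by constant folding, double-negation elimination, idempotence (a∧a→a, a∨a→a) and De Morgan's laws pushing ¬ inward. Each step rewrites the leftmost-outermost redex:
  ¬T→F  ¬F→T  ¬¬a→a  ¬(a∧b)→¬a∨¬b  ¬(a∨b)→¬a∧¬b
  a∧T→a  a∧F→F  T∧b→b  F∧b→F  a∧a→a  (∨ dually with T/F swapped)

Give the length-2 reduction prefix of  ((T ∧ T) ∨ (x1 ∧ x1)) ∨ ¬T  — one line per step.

Answer: after 2 steps: T ∨ ¬T

Derivation:
  start: ((T ∧ T) ∨ (x1 ∧ x1)) ∨ ¬T
  →1  (T ∨ (x1 ∧ x1)) ∨ ¬T
  →2  T ∨ ¬T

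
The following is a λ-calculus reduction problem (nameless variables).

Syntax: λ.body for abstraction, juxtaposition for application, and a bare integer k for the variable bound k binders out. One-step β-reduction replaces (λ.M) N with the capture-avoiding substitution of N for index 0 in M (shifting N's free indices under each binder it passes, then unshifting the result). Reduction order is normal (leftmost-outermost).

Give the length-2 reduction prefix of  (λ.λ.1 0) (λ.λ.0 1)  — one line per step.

Answer: after 2 steps: λ.λ.0 1

Reduction:
  start: (λ.λ.1 0) (λ.λ.0 1)
  [1] λ.(λ.λ.0 1) 0
  [2] λ.λ.0 1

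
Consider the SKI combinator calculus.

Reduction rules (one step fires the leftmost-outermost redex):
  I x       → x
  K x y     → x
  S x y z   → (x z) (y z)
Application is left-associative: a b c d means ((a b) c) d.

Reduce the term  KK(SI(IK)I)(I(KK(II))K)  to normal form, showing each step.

Answer: normal form = K(KK)  (in 3 steps)

Working:
  start: KK(SI(IK)I)(I(KK(II))K)
  step 1: K(I(KK(II))K)
  step 2: K(KK(II)K)
  step 3: K(KK)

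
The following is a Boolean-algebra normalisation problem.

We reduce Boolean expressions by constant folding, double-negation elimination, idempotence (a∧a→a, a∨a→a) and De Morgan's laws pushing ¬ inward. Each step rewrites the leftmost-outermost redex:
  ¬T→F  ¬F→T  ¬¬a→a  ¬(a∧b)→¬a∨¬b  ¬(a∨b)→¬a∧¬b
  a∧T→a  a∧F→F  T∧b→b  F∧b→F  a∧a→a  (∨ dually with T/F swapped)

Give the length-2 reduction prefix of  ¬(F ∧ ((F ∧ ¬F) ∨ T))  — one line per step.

Answer: after 2 steps: T ∨ ¬((F ∧ ¬F) ∨ T)

Working:
  start: ¬(F ∧ ((F ∧ ¬F) ∨ T))
  [1] ¬F ∨ ¬((F ∧ ¬F) ∨ T)
  [2] T ∨ ¬((F ∧ ¬F) ∨ T)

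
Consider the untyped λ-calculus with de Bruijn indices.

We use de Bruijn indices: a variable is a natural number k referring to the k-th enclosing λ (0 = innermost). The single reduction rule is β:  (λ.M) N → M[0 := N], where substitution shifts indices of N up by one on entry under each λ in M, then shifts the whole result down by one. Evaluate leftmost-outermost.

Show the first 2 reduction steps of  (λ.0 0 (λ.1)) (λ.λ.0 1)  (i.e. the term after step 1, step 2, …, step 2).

  start: (λ.0 0 (λ.1)) (λ.λ.0 1)
  step 1: (λ.λ.0 1) (λ.λ.0 1) (λ.λ.λ.0 1)
  step 2: (λ.0 (λ.λ.0 1)) (λ.λ.λ.0 1)

Answer: after 2 steps: (λ.0 (λ.λ.0 1)) (λ.λ.λ.0 1)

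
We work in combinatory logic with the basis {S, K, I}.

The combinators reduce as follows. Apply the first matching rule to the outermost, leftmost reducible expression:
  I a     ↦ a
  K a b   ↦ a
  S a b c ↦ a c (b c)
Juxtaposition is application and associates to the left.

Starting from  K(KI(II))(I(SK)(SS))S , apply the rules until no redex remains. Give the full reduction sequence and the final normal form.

Answer: normal form = S  (in 3 steps)

Working:
  start: K(KI(II))(I(SK)(SS))S
  step 1: KI(II)S
  step 2: IS
  step 3: S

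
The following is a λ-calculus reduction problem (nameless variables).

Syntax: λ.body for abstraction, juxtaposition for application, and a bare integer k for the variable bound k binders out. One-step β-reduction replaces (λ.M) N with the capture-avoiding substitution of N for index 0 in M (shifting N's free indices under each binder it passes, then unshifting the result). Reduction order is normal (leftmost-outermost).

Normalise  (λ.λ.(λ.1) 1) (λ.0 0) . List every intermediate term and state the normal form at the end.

  start: (λ.λ.(λ.1) 1) (λ.0 0)
  →1  λ.(λ.1) (λ.0 0)
  →2  λ.0

Answer: normal form = λ.0  (in 2 steps)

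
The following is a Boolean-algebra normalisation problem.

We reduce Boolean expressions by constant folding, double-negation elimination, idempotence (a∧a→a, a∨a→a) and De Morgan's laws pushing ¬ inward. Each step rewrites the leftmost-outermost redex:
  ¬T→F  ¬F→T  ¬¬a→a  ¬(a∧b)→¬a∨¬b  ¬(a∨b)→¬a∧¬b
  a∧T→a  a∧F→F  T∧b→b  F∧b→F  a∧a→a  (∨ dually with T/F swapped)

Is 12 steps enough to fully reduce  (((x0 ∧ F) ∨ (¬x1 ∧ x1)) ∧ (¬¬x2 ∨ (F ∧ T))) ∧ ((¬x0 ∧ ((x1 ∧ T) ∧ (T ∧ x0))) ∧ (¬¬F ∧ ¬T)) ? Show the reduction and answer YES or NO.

Answer: YES — reaches normal form F in 11 ≤ 12 steps

Reduction:
  start: (((x0 ∧ F) ∨ (¬x1 ∧ x1)) ∧ (¬¬x2 ∨ (F ∧ T))) ∧ ((¬x0 ∧ ((x1 ∧ T) ∧ (T ∧ x0))) ∧ (¬¬F ∧ ¬T))
  [1] ((F ∨ (¬x1 ∧ x1)) ∧ (¬¬x2 ∨ (F ∧ T))) ∧ ((¬x0 ∧ ((x1 ∧ T) ∧ (T ∧ x0))) ∧ (¬¬F ∧ ¬T))
  [2] ((¬x1 ∧ x1) ∧ (¬¬x2 ∨ (F ∧ T))) ∧ ((¬x0 ∧ ((x1 ∧ T) ∧ (T ∧ x0))) ∧ (¬¬F ∧ ¬T))
  [3] ((¬x1 ∧ x1) ∧ (x2 ∨ (F ∧ T))) ∧ ((¬x0 ∧ ((x1 ∧ T) ∧ (T ∧ x0))) ∧ (¬¬F ∧ ¬T))
  [4] ((¬x1 ∧ x1) ∧ (x2 ∨ F)) ∧ ((¬x0 ∧ ((x1 ∧ T) ∧ (T ∧ x0))) ∧ (¬¬F ∧ ¬T))
  [5] ((¬x1 ∧ x1) ∧ x2) ∧ ((¬x0 ∧ ((x1 ∧ T) ∧ (T ∧ x0))) ∧ (¬¬F ∧ ¬T))
  [6] ((¬x1 ∧ x1) ∧ x2) ∧ ((¬x0 ∧ (x1 ∧ (T ∧ x0))) ∧ (¬¬F ∧ ¬T))
  [7] ((¬x1 ∧ x1) ∧ x2) ∧ ((¬x0 ∧ (x1 ∧ x0)) ∧ (¬¬F ∧ ¬T))
  [8] ((¬x1 ∧ x1) ∧ x2) ∧ ((¬x0 ∧ (x1 ∧ x0)) ∧ (F ∧ ¬T))
  [9] ((¬x1 ∧ x1) ∧ x2) ∧ ((¬x0 ∧ (x1 ∧ x0)) ∧ F)
  [10] ((¬x1 ∧ x1) ∧ x2) ∧ F
  [11] F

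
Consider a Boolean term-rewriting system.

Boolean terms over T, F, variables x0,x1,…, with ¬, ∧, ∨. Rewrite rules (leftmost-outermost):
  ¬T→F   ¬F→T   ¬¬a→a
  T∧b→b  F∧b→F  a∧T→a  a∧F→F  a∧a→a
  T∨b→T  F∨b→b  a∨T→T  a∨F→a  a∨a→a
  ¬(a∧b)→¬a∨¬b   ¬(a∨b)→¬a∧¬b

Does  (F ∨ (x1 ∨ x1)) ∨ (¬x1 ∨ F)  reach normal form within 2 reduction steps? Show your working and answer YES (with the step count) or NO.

  start: (F ∨ (x1 ∨ x1)) ∨ (¬x1 ∨ F)
  step 1: (x1 ∨ x1) ∨ (¬x1 ∨ F)
  step 2: x1 ∨ (¬x1 ∨ F)

Answer: NO — after 2 steps the term is x1 ∨ (¬x1 ∨ F), not yet normal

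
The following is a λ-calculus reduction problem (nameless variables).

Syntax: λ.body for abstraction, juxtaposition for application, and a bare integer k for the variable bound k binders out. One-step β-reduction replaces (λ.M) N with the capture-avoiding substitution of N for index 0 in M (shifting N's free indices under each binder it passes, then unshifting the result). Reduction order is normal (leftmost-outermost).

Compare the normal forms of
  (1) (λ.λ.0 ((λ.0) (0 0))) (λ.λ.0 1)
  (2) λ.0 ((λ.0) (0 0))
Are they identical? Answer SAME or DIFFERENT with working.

Answer: SAME — A ⇓ λ.0 (0 0), B ⇓ λ.0 (0 0)

Reduction:
Term A:
  start: (λ.λ.0 ((λ.0) (0 0))) (λ.λ.0 1)
  [1] λ.0 ((λ.0) (0 0))
  [2] λ.0 (0 0)

Term B:
  start: λ.0 ((λ.0) (0 0))
  [1] λ.0 (0 0)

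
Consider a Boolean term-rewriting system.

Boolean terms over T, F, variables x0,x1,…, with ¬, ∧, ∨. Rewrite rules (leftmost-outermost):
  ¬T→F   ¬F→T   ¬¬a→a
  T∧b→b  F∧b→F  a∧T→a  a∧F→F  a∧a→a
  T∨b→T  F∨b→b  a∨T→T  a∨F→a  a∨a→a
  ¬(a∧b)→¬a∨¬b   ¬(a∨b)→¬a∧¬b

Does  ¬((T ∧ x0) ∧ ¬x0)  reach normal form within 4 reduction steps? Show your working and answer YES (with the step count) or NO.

  start: ¬((T ∧ x0) ∧ ¬x0)
  →1  ¬(T ∧ x0) ∨ ¬¬x0
  →2  (¬T ∨ ¬x0) ∨ ¬¬x0
  →3  (F ∨ ¬x0) ∨ ¬¬x0
  →4  ¬x0 ∨ ¬¬x0

Answer: NO — after 4 steps the term is ¬x0 ∨ ¬¬x0, not yet normal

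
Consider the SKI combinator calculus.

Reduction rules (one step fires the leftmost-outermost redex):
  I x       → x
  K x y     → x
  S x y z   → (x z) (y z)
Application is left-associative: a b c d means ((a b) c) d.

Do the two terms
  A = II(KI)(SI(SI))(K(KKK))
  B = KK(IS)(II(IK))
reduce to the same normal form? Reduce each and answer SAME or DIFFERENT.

Answer: SAME — A ⇓ KK, B ⇓ KK

Derivation:
Term A:
  start: II(KI)(SI(SI))(K(KKK))
  →1  I(KI)(SI(SI))(K(KKK))
  →2  KI(SI(SI))(K(KKK))
  →3  I(K(KKK))
  →4  K(KKK)
  →5  KK

Term B:
  start: KK(IS)(II(IK))
  →1  K(II(IK))
  →2  K(I(IK))
  →3  K(IK)
  →4  KK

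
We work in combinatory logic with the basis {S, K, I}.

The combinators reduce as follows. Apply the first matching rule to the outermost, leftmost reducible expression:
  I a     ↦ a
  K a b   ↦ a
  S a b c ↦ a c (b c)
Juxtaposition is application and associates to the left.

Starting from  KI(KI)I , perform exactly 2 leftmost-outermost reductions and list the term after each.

  start: KI(KI)I
  →1  II
  →2  I

Answer: after 2 steps: I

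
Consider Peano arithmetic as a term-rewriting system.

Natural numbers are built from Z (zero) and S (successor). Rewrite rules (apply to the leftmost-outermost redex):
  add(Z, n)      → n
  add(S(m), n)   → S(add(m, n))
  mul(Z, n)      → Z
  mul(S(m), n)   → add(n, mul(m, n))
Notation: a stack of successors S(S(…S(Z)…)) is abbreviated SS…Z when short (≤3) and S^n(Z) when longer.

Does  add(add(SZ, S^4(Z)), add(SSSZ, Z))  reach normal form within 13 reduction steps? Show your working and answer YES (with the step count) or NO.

Answer: YES — reaches normal form S^8(Z) in 12 ≤ 13 steps

Working:
  start: add(add(SZ, S^4(Z)), add(SSSZ, Z))
  →1  add(S(add(Z, S^4(Z))), add(SSSZ, Z))
  →2  S(add(add(Z, S^4(Z)), add(SSSZ, Z)))
  →3  S(add(S^4(Z), add(SSSZ, Z)))
  →4  S(S(add(SSSZ, add(SSSZ, Z))))
  →5  S(S(S(add(SSZ, add(SSSZ, Z)))))
  →6  S(S(S(S(add(SZ, add(SSSZ, Z))))))
  →7  S(S(S(S(S(add(Z, add(SSSZ, Z)))))))
  →8  S(S(S(S(S(add(SSSZ, Z))))))
  →9  S(S(S(S(S(S(add(SSZ, Z)))))))
  →10  S(S(S(S(S(S(S(add(SZ, Z))))))))
  →11  S(S(S(S(S(S(S(S(add(Z, Z)))))))))
  →12  S^8(Z)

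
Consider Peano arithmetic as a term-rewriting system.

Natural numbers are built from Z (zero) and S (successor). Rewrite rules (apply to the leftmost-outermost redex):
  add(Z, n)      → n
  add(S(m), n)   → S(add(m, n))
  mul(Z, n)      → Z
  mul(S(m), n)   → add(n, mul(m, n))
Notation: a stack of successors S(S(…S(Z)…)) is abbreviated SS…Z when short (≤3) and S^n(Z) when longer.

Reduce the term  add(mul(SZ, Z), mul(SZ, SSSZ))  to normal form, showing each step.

  start: add(mul(SZ, Z), mul(SZ, SSSZ))
  [1] add(add(Z, mul(Z, Z)), mul(SZ, SSSZ))
  [2] add(mul(Z, Z), mul(SZ, SSSZ))
  [3] add(Z, mul(SZ, SSSZ))
  [4] mul(SZ, SSSZ)
  [5] add(SSSZ, mul(Z, SSSZ))
  [6] S(add(SSZ, mul(Z, SSSZ)))
  [7] S(S(add(SZ, mul(Z, SSSZ))))
  [8] S(S(S(add(Z, mul(Z, SSSZ)))))
  [9] S(S(S(mul(Z, SSSZ))))
  [10] SSSZ

Answer: normal form = SSSZ  (in 10 steps)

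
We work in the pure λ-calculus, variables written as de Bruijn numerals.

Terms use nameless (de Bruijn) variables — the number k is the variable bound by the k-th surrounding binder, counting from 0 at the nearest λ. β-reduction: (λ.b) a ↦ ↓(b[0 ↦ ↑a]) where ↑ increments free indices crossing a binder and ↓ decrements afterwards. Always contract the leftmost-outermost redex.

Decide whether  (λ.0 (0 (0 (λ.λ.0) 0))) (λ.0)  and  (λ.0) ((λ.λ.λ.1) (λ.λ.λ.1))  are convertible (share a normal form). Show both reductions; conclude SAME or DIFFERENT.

Term A:
  start: (λ.0 (0 (0 (λ.λ.0) 0))) (λ.0)
  →1  (λ.0) ((λ.0) ((λ.0) (λ.λ.0) (λ.0)))
  →2  (λ.0) ((λ.0) (λ.λ.0) (λ.0))
  →3  (λ.0) (λ.λ.0) (λ.0)
  →4  (λ.λ.0) (λ.0)
  →5  λ.0

Term B:
  start: (λ.0) ((λ.λ.λ.1) (λ.λ.λ.1))
  →1  (λ.λ.λ.1) (λ.λ.λ.1)
  →2  λ.λ.1

Answer: DIFFERENT — A ⇓ λ.0, B ⇓ λ.λ.1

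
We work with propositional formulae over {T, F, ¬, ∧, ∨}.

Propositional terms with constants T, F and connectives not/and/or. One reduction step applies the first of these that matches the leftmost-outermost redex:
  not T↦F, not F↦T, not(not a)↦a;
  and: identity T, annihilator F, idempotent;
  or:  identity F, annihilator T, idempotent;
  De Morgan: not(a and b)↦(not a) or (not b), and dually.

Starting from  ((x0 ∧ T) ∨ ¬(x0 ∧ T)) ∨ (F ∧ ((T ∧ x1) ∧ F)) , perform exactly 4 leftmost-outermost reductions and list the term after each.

  start: ((x0 ∧ T) ∨ ¬(x0 ∧ T)) ∨ (F ∧ ((T ∧ x1) ∧ F))
  [1] (x0 ∨ ¬(x0 ∧ T)) ∨ (F ∧ ((T ∧ x1) ∧ F))
  [2] (x0 ∨ (¬x0 ∨ ¬T)) ∨ (F ∧ ((T ∧ x1) ∧ F))
  [3] (x0 ∨ (¬x0 ∨ F)) ∨ (F ∧ ((T ∧ x1) ∧ F))
  [4] (x0 ∨ ¬x0) ∨ (F ∧ ((T ∧ x1) ∧ F))

Answer: after 4 steps: (x0 ∨ ¬x0) ∨ (F ∧ ((T ∧ x1) ∧ F))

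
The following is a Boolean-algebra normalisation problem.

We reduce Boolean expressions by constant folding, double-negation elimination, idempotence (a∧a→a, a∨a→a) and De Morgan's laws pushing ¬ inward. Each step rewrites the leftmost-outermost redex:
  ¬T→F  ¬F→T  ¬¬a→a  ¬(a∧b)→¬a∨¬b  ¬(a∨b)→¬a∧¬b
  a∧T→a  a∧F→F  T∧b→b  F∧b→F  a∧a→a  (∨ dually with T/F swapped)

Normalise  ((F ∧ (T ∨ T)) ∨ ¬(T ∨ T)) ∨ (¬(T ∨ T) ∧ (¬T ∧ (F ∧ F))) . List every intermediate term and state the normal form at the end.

  start: ((F ∧ (T ∨ T)) ∨ ¬(T ∨ T)) ∨ (¬(T ∨ T) ∧ (¬T ∧ (F ∧ F)))
  step 1: (F ∨ ¬(T ∨ T)) ∨ (¬(T ∨ T) ∧ (¬T ∧ (F ∧ F)))
  step 2: ¬(T ∨ T) ∨ (¬(T ∨ T) ∧ (¬T ∧ (F ∧ F)))
  step 3: (¬T ∧ ¬T) ∨ (¬(T ∨ T) ∧ (¬T ∧ (F ∧ F)))
  step 4: ¬T ∨ (¬(T ∨ T) ∧ (¬T ∧ (F ∧ F)))
  step 5: F ∨ (¬(T ∨ T) ∧ (¬T ∧ (F ∧ F)))
  step 6: ¬(T ∨ T) ∧ (¬T ∧ (F ∧ F))
  step 7: (¬T ∧ ¬T) ∧ (¬T ∧ (F ∧ F))
  step 8: ¬T ∧ (¬T ∧ (F ∧ F))
  step 9: F ∧ (¬T ∧ (F ∧ F))
  step 10: F

Answer: normal form = F  (in 10 steps)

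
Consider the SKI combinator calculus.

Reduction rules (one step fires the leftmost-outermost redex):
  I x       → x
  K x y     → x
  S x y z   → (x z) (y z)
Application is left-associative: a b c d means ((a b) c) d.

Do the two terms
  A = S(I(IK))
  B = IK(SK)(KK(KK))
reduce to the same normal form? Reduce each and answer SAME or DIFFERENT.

Term A:
  start: S(I(IK))
  →1  S(IK)
  →2  SK

Term B:
  start: IK(SK)(KK(KK))
  →1  K(SK)(KK(KK))
  →2  SK

Answer: SAME — A ⇓ SK, B ⇓ SK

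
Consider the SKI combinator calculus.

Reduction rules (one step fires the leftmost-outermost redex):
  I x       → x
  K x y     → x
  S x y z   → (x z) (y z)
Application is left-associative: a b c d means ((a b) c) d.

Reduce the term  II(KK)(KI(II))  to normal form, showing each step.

Answer: normal form = K  (in 3 steps)

Working:
  start: II(KK)(KI(II))
  [1] I(KK)(KI(II))
  [2] KK(KI(II))
  [3] K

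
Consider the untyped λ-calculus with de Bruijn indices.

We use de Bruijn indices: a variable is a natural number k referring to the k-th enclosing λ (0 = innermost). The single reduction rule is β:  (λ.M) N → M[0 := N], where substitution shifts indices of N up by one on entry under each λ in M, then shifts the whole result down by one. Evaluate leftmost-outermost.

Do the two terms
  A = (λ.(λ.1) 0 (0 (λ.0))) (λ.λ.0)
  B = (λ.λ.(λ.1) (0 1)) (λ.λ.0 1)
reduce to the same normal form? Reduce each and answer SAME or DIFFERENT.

Term A:
  start: (λ.(λ.1) 0 (0 (λ.0))) (λ.λ.0)
  step 1: (λ.λ.λ.0) (λ.λ.0) ((λ.λ.0) (λ.0))
  step 2: (λ.λ.0) ((λ.λ.0) (λ.0))
  step 3: λ.0

Term B:
  start: (λ.λ.(λ.1) (0 1)) (λ.λ.0 1)
  step 1: λ.(λ.1) (0 (λ.λ.0 1))
  step 2: λ.0

Answer: SAME — A ⇓ λ.0, B ⇓ λ.0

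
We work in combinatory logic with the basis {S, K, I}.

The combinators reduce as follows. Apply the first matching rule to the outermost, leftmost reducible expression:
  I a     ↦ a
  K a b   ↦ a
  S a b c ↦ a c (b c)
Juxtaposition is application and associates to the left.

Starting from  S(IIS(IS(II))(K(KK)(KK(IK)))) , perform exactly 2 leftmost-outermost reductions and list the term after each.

Answer: after 2 steps: S(S(IS(II))(K(KK)(KK(IK))))

Reduction:
  start: S(IIS(IS(II))(K(KK)(KK(IK))))
  →1  S(IS(IS(II))(K(KK)(KK(IK))))
  →2  S(S(IS(II))(K(KK)(KK(IK))))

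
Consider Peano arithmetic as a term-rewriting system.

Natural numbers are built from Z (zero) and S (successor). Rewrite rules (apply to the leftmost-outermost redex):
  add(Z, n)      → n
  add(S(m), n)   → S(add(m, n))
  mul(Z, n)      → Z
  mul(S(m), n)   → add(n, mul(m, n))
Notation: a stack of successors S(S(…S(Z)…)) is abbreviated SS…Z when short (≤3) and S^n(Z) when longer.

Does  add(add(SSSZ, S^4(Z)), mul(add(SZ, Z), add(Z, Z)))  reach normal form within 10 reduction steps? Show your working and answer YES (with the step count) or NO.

  start: add(add(SSSZ, S^4(Z)), mul(add(SZ, Z), add(Z, Z)))
  [1] add(S(add(SSZ, S^4(Z))), mul(add(SZ, Z), add(Z, Z)))
  [2] S(add(add(SSZ, S^4(Z)), mul(add(SZ, Z), add(Z, Z))))
  [3] S(add(S(add(SZ, S^4(Z))), mul(add(SZ, Z), add(Z, Z))))
  [4] S(S(add(add(SZ, S^4(Z)), mul(add(SZ, Z), add(Z, Z)))))
  [5] S(S(add(S(add(Z, S^4(Z))), mul(add(SZ, Z), add(Z, Z)))))
  [6] S(S(S(add(add(Z, S^4(Z)), mul(add(SZ, Z), add(Z, Z))))))
  [7] S(S(S(add(S^4(Z), mul(add(SZ, Z), add(Z, Z))))))
  [8] S(S(S(S(add(SSSZ, mul(add(SZ, Z), add(Z, Z)))))))
  [9] S(S(S(S(S(add(SSZ, mul(add(SZ, Z), add(Z, Z))))))))
  [10] S(S(S(S(S(S(add(SZ, mul(add(SZ, Z), add(Z, Z)))))))))

Answer: NO — after 10 steps the term is S(S(S(S(S(S(add(SZ, mul(add(SZ, Z), add(Z, Z))))))))), not yet normal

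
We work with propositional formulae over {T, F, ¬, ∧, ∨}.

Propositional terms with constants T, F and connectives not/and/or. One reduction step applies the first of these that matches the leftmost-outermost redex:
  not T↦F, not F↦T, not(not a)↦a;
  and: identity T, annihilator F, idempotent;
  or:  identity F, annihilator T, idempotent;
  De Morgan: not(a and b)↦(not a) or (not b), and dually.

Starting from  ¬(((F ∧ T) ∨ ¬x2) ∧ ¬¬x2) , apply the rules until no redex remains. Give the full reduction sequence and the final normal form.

  start: ¬(((F ∧ T) ∨ ¬x2) ∧ ¬¬x2)
  step 1: ¬((F ∧ T) ∨ ¬x2) ∨ ¬¬¬x2
  step 2: (¬(F ∧ T) ∧ ¬¬x2) ∨ ¬¬¬x2
  step 3: ((¬F ∨ ¬T) ∧ ¬¬x2) ∨ ¬¬¬x2
  step 4: ((T ∨ ¬T) ∧ ¬¬x2) ∨ ¬¬¬x2
  step 5: (T ∧ ¬¬x2) ∨ ¬¬¬x2
  step 6: ¬¬x2 ∨ ¬¬¬x2
  step 7: x2 ∨ ¬¬¬x2
  step 8: x2 ∨ ¬x2

Answer: normal form = x2 ∨ ¬x2  (in 8 steps)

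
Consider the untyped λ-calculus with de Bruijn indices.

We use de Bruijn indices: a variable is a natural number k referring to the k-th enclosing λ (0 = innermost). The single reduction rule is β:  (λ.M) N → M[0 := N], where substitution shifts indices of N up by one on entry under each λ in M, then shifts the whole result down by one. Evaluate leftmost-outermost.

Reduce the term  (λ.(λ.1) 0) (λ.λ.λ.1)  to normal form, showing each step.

Answer: normal form = λ.λ.λ.1  (in 2 steps)

Reduction:
  start: (λ.(λ.1) 0) (λ.λ.λ.1)
  step 1: (λ.λ.λ.λ.1) (λ.λ.λ.1)
  step 2: λ.λ.λ.1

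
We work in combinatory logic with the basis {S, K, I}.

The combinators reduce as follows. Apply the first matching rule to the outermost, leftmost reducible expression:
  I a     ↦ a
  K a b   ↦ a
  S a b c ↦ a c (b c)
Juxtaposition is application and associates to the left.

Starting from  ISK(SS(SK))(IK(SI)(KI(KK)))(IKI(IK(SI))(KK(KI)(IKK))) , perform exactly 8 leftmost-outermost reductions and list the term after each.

Answer: after 8 steps: SI(KK(KI)(IKK))

Reduction:
  start: ISK(SS(SK))(IK(SI)(KI(KK)))(IKI(IK(SI))(KK(KI)(IKK)))
  →1  SK(SS(SK))(IK(SI)(KI(KK)))(IKI(IK(SI))(KK(KI)(IKK)))
  →2  K(IK(SI)(KI(KK)))(SS(SK)(IK(SI)(KI(KK))))(IKI(IK(SI))(KK(KI)(IKK)))
  →3  IK(SI)(KI(KK))(IKI(IK(SI))(KK(KI)(IKK)))
  →4  K(SI)(KI(KK))(IKI(IK(SI))(KK(KI)(IKK)))
  →5  SI(IKI(IK(SI))(KK(KI)(IKK)))
  →6  SI(KI(IK(SI))(KK(KI)(IKK)))
  →7  SI(I(KK(KI)(IKK)))
  →8  SI(KK(KI)(IKK))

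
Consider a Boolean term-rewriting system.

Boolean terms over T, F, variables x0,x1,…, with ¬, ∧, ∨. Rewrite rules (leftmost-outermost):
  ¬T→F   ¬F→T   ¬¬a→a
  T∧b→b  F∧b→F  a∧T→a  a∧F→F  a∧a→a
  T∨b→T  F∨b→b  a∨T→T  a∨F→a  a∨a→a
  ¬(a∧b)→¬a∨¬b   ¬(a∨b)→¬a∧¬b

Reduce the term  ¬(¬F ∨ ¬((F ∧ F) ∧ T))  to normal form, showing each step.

Answer: normal form = F  (in 3 steps)

Reduction:
  start: ¬(¬F ∨ ¬((F ∧ F) ∧ T))
  →1  ¬¬F ∧ ¬¬((F ∧ F) ∧ T)
  →2  F ∧ ¬¬((F ∧ F) ∧ T)
  →3  F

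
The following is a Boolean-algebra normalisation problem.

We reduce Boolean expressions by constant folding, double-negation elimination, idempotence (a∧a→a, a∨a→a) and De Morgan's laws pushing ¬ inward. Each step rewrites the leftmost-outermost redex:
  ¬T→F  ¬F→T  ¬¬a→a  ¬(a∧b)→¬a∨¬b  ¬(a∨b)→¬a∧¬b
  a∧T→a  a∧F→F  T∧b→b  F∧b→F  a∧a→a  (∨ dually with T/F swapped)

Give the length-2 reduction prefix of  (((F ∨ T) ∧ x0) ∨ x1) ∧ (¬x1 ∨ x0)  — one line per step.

  start: (((F ∨ T) ∧ x0) ∨ x1) ∧ (¬x1 ∨ x0)
  [1] ((T ∧ x0) ∨ x1) ∧ (¬x1 ∨ x0)
  [2] (x0 ∨ x1) ∧ (¬x1 ∨ x0)

Answer: after 2 steps: (x0 ∨ x1) ∧ (¬x1 ∨ x0)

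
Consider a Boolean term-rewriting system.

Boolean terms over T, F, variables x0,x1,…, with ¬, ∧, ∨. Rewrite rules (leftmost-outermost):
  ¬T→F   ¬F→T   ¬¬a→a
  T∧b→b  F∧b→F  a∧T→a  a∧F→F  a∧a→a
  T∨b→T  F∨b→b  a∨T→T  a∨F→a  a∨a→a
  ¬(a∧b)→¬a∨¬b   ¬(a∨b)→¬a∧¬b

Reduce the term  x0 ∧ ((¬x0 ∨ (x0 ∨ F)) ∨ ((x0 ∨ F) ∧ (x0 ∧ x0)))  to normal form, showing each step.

Answer: normal form = x0 ∧ ((¬x0 ∨ x0) ∨ x0)  (in 4 steps)

Reduction:
  start: x0 ∧ ((¬x0 ∨ (x0 ∨ F)) ∨ ((x0 ∨ F) ∧ (x0 ∧ x0)))
  [1] x0 ∧ ((¬x0 ∨ x0) ∨ ((x0 ∨ F) ∧ (x0 ∧ x0)))
  [2] x0 ∧ ((¬x0 ∨ x0) ∨ (x0 ∧ (x0 ∧ x0)))
  [3] x0 ∧ ((¬x0 ∨ x0) ∨ (x0 ∧ x0))
  [4] x0 ∧ ((¬x0 ∨ x0) ∨ x0)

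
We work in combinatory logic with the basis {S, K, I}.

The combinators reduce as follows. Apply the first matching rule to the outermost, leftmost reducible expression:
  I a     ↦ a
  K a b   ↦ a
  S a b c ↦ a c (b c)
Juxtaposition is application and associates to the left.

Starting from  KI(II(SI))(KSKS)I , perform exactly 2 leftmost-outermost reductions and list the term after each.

  start: KI(II(SI))(KSKS)I
  →1  I(KSKS)I
  →2  KSKSI

Answer: after 2 steps: KSKSI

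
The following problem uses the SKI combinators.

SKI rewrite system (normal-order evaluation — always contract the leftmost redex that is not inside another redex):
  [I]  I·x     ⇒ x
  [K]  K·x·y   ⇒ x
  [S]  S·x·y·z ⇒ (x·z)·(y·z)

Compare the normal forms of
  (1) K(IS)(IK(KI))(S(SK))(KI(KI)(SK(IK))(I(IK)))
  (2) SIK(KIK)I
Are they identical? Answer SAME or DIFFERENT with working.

Answer: DIFFERENT — A ⇓ S(S(SK))K, B ⇓ I

Working:
Term A:
  start: K(IS)(IK(KI))(S(SK))(KI(KI)(SK(IK))(I(IK)))
  [1] IS(S(SK))(KI(KI)(SK(IK))(I(IK)))
  [2] S(S(SK))(KI(KI)(SK(IK))(I(IK)))
  [3] S(S(SK))(I(SK(IK))(I(IK)))
  [4] S(S(SK))(SK(IK)(I(IK)))
  [5] S(S(SK))(K(I(IK))(IK(I(IK))))
  [6] S(S(SK))(I(IK))
  [7] S(S(SK))(IK)
  [8] S(S(SK))K

Term B:
  start: SIK(KIK)I
  [1] I(KIK)(K(KIK))I
  [2] KIK(K(KIK))I
  [3] I(K(KIK))I
  [4] K(KIK)I
  [5] KIK
  [6] I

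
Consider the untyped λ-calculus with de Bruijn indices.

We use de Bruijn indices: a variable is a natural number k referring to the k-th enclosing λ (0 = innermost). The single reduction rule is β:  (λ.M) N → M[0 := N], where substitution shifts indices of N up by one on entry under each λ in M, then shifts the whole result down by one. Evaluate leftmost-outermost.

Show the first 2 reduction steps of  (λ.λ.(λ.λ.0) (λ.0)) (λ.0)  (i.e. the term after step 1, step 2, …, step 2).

Answer: after 2 steps: λ.λ.0

Working:
  start: (λ.λ.(λ.λ.0) (λ.0)) (λ.0)
  →1  λ.(λ.λ.0) (λ.0)
  →2  λ.λ.0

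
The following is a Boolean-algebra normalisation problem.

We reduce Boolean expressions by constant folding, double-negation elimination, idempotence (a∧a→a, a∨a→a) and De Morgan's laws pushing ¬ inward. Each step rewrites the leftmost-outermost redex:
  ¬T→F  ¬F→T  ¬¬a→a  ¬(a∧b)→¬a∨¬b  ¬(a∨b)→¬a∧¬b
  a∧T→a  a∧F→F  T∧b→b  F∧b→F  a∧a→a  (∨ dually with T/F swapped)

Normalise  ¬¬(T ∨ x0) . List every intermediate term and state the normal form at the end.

Answer: normal form = T  (in 2 steps)

Reduction:
  start: ¬¬(T ∨ x0)
  →1  T ∨ x0
  →2  T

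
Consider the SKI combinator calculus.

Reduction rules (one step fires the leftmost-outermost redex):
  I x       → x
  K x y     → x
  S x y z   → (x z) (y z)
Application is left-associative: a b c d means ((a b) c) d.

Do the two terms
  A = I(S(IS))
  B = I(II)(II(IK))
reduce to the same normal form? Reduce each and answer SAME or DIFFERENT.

Answer: DIFFERENT — A ⇓ SS, B ⇓ K

Working:
Term A:
  start: I(S(IS))
  [1] S(IS)
  [2] SS

Term B:
  start: I(II)(II(IK))
  [1] II(II(IK))
  [2] I(II(IK))
  [3] II(IK)
  [4] I(IK)
  [5] IK
  [6] K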